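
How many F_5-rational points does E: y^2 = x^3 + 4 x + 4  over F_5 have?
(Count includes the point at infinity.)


For each x in F_5, count y with y^2 = x^3 + 4 x + 4 mod 5:
  x = 0: RHS = 4, y in [2, 3]  -> 2 point(s)
  x = 1: RHS = 4, y in [2, 3]  -> 2 point(s)
  x = 2: RHS = 0, y in [0]  -> 1 point(s)
  x = 4: RHS = 4, y in [2, 3]  -> 2 point(s)
Affine points: 7. Add the point at infinity: total = 8.

#E(F_5) = 8


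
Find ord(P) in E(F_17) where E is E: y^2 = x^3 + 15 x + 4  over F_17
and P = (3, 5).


Compute successive multiples of P until we hit O:
  1P = (3, 5)
  2P = (13, 4)
  3P = (9, 16)
  4P = (6, 15)
  5P = (4, 3)
  6P = (14, 0)
  7P = (4, 14)
  8P = (6, 2)
  ... (continuing to 12P)
  12P = O

ord(P) = 12


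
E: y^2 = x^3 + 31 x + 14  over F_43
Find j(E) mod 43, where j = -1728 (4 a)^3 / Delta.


Delta = -16(4 a^3 + 27 b^2) mod 43 = 34
-1728 * (4 a)^3 = -1728 * (4*31)^3 mod 43 = 11
j = 11 * 34^(-1) mod 43 = 37

j = 37 (mod 43)


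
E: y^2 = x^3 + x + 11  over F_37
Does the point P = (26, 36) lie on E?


Check whether y^2 = x^3 + 1 x + 11 (mod 37) for (x, y) = (26, 36).
LHS: y^2 = 36^2 mod 37 = 1
RHS: x^3 + 1 x + 11 = 26^3 + 1*26 + 11 mod 37 = 1
LHS = RHS

Yes, on the curve


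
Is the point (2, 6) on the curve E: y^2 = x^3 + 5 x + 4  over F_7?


Check whether y^2 = x^3 + 5 x + 4 (mod 7) for (x, y) = (2, 6).
LHS: y^2 = 6^2 mod 7 = 1
RHS: x^3 + 5 x + 4 = 2^3 + 5*2 + 4 mod 7 = 1
LHS = RHS

Yes, on the curve


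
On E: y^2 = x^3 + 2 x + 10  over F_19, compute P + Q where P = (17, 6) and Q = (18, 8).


P != Q, so use the chord formula.
s = (y2 - y1) / (x2 - x1) = (2) / (1) mod 19 = 2
x3 = s^2 - x1 - x2 mod 19 = 2^2 - 17 - 18 = 7
y3 = s (x1 - x3) - y1 mod 19 = 2 * (17 - 7) - 6 = 14

P + Q = (7, 14)


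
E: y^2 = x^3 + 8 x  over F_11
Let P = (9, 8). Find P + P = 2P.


Doubling: s = (3 x1^2 + a) / (2 y1)
s = (3*9^2 + 8) / (2*8) mod 11 = 4
x3 = s^2 - 2 x1 mod 11 = 4^2 - 2*9 = 9
y3 = s (x1 - x3) - y1 mod 11 = 4 * (9 - 9) - 8 = 3

2P = (9, 3)


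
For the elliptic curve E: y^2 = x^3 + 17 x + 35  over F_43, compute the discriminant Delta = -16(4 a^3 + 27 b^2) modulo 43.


4 a^3 + 27 b^2 = 4*17^3 + 27*35^2 = 19652 + 33075 = 52727
Delta = -16 * (52727) = -843632
Delta mod 43 = 28

Delta = 28 (mod 43)


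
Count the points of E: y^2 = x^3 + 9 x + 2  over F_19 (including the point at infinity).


For each x in F_19, count y with y^2 = x^3 + 9 x + 2 mod 19:
  x = 2: RHS = 9, y in [3, 16]  -> 2 point(s)
  x = 4: RHS = 7, y in [8, 11]  -> 2 point(s)
  x = 5: RHS = 1, y in [1, 18]  -> 2 point(s)
  x = 6: RHS = 6, y in [5, 14]  -> 2 point(s)
  x = 7: RHS = 9, y in [3, 16]  -> 2 point(s)
  x = 8: RHS = 16, y in [4, 15]  -> 2 point(s)
  x = 10: RHS = 9, y in [3, 16]  -> 2 point(s)
  x = 11: RHS = 7, y in [8, 11]  -> 2 point(s)
  x = 13: RHS = 17, y in [6, 13]  -> 2 point(s)
  x = 15: RHS = 16, y in [4, 15]  -> 2 point(s)
  x = 16: RHS = 5, y in [9, 10]  -> 2 point(s)
  x = 18: RHS = 11, y in [7, 12]  -> 2 point(s)
Affine points: 24. Add the point at infinity: total = 25.

#E(F_19) = 25


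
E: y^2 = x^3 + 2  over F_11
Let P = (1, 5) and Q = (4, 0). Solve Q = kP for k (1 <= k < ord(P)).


Enumerate multiples of P until we hit Q = (4, 0):
  1P = (1, 5)
  2P = (7, 2)
  3P = (6, 3)
  4P = (9, 7)
  5P = (10, 1)
  6P = (4, 0)
Match found at i = 6.

k = 6


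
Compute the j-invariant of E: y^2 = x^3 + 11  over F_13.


Delta = -16(4 a^3 + 27 b^2) mod 13 = 1
-1728 * (4 a)^3 = -1728 * (4*0)^3 mod 13 = 0
j = 0 * 1^(-1) mod 13 = 0

j = 0 (mod 13)


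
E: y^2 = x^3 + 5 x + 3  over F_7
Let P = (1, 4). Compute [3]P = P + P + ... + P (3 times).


k = 3 = 11_2 (binary, LSB first: 11)
Double-and-add from P = (1, 4):
  bit 0 = 1: acc = O + (1, 4) = (1, 4)
  bit 1 = 1: acc = (1, 4) + (6, 5) = (2, 0)

3P = (2, 0)


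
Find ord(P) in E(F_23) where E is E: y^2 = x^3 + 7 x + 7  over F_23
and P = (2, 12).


Compute successive multiples of P until we hit O:
  1P = (2, 12)
  2P = (12, 5)
  3P = (18, 13)
  4P = (11, 9)
  5P = (5, 12)
  6P = (16, 11)
  7P = (7, 13)
  8P = (3, 20)
  ... (continuing to 26P)
  26P = O

ord(P) = 26


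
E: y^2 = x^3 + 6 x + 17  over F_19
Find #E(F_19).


For each x in F_19, count y with y^2 = x^3 + 6 x + 17 mod 19:
  x = 0: RHS = 17, y in [6, 13]  -> 2 point(s)
  x = 1: RHS = 5, y in [9, 10]  -> 2 point(s)
  x = 3: RHS = 5, y in [9, 10]  -> 2 point(s)
  x = 5: RHS = 1, y in [1, 18]  -> 2 point(s)
  x = 8: RHS = 7, y in [8, 11]  -> 2 point(s)
  x = 15: RHS = 5, y in [9, 10]  -> 2 point(s)
  x = 17: RHS = 16, y in [4, 15]  -> 2 point(s)
Affine points: 14. Add the point at infinity: total = 15.

#E(F_19) = 15


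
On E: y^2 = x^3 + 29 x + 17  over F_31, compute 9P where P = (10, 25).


k = 9 = 1001_2 (binary, LSB first: 1001)
Double-and-add from P = (10, 25):
  bit 0 = 1: acc = O + (10, 25) = (10, 25)
  bit 1 = 0: acc unchanged = (10, 25)
  bit 2 = 0: acc unchanged = (10, 25)
  bit 3 = 1: acc = (10, 25) + (3, 21) = (12, 27)

9P = (12, 27)


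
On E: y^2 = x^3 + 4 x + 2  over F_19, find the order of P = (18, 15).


Compute successive multiples of P until we hit O:
  1P = (18, 15)
  2P = (9, 8)
  3P = (17, 9)
  4P = (1, 11)
  5P = (4, 14)
  6P = (13, 3)
  7P = (12, 7)
  8P = (14, 3)
  ... (continuing to 25P)
  25P = O

ord(P) = 25


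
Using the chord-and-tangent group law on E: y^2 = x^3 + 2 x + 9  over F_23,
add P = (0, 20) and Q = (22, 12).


P != Q, so use the chord formula.
s = (y2 - y1) / (x2 - x1) = (15) / (22) mod 23 = 8
x3 = s^2 - x1 - x2 mod 23 = 8^2 - 0 - 22 = 19
y3 = s (x1 - x3) - y1 mod 23 = 8 * (0 - 19) - 20 = 12

P + Q = (19, 12)


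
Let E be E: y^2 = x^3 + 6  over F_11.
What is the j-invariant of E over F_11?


Delta = -16(4 a^3 + 27 b^2) mod 11 = 2
-1728 * (4 a)^3 = -1728 * (4*0)^3 mod 11 = 0
j = 0 * 2^(-1) mod 11 = 0

j = 0 (mod 11)


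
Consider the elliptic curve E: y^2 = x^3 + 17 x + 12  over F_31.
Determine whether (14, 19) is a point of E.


Check whether y^2 = x^3 + 17 x + 12 (mod 31) for (x, y) = (14, 19).
LHS: y^2 = 19^2 mod 31 = 20
RHS: x^3 + 17 x + 12 = 14^3 + 17*14 + 12 mod 31 = 18
LHS != RHS

No, not on the curve


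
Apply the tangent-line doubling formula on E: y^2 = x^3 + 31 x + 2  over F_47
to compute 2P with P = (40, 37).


Doubling: s = (3 x1^2 + a) / (2 y1)
s = (3*40^2 + 31) / (2*37) mod 47 = 24
x3 = s^2 - 2 x1 mod 47 = 24^2 - 2*40 = 26
y3 = s (x1 - x3) - y1 mod 47 = 24 * (40 - 26) - 37 = 17

2P = (26, 17)


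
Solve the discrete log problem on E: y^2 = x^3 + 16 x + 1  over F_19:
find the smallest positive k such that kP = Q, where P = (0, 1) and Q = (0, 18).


Enumerate multiples of P until we hit Q = (0, 18):
  1P = (0, 1)
  2P = (7, 0)
  3P = (0, 18)
Match found at i = 3.

k = 3


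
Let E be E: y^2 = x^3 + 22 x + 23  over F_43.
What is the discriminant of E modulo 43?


4 a^3 + 27 b^2 = 4*22^3 + 27*23^2 = 42592 + 14283 = 56875
Delta = -16 * (56875) = -910000
Delta mod 43 = 9

Delta = 9 (mod 43)


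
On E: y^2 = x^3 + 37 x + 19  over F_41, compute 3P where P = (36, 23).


k = 3 = 11_2 (binary, LSB first: 11)
Double-and-add from P = (36, 23):
  bit 0 = 1: acc = O + (36, 23) = (36, 23)
  bit 1 = 1: acc = (36, 23) + (5, 40) = (32, 33)

3P = (32, 33)


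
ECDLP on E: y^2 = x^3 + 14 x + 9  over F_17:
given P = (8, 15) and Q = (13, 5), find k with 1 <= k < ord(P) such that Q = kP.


Enumerate multiples of P until we hit Q = (13, 5):
  1P = (8, 15)
  2P = (14, 5)
  3P = (11, 7)
  4P = (7, 5)
  5P = (0, 14)
  6P = (13, 12)
  7P = (12, 1)
  8P = (5, 0)
  9P = (12, 16)
  10P = (13, 5)
Match found at i = 10.

k = 10


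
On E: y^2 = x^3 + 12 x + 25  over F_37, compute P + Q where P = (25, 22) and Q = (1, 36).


P != Q, so use the chord formula.
s = (y2 - y1) / (x2 - x1) = (14) / (13) mod 37 = 21
x3 = s^2 - x1 - x2 mod 37 = 21^2 - 25 - 1 = 8
y3 = s (x1 - x3) - y1 mod 37 = 21 * (25 - 8) - 22 = 2

P + Q = (8, 2)


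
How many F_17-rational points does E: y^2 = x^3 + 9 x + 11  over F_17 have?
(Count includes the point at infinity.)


For each x in F_17, count y with y^2 = x^3 + 9 x + 11 mod 17:
  x = 1: RHS = 4, y in [2, 15]  -> 2 point(s)
  x = 4: RHS = 9, y in [3, 14]  -> 2 point(s)
  x = 6: RHS = 9, y in [3, 14]  -> 2 point(s)
  x = 7: RHS = 9, y in [3, 14]  -> 2 point(s)
  x = 8: RHS = 0, y in [0]  -> 1 point(s)
  x = 10: RHS = 13, y in [8, 9]  -> 2 point(s)
  x = 11: RHS = 13, y in [8, 9]  -> 2 point(s)
  x = 13: RHS = 13, y in [8, 9]  -> 2 point(s)
  x = 14: RHS = 8, y in [5, 12]  -> 2 point(s)
  x = 15: RHS = 2, y in [6, 11]  -> 2 point(s)
  x = 16: RHS = 1, y in [1, 16]  -> 2 point(s)
Affine points: 21. Add the point at infinity: total = 22.

#E(F_17) = 22


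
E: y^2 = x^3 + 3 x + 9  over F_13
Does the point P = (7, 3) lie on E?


Check whether y^2 = x^3 + 3 x + 9 (mod 13) for (x, y) = (7, 3).
LHS: y^2 = 3^2 mod 13 = 9
RHS: x^3 + 3 x + 9 = 7^3 + 3*7 + 9 mod 13 = 9
LHS = RHS

Yes, on the curve


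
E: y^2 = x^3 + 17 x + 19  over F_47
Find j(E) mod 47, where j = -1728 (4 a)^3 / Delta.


Delta = -16(4 a^3 + 27 b^2) mod 47 = 39
-1728 * (4 a)^3 = -1728 * (4*17)^3 mod 47 = 22
j = 22 * 39^(-1) mod 47 = 9

j = 9 (mod 47)


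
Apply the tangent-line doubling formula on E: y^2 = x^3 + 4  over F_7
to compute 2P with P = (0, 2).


Doubling: s = (3 x1^2 + a) / (2 y1)
s = (3*0^2 + 0) / (2*2) mod 7 = 0
x3 = s^2 - 2 x1 mod 7 = 0^2 - 2*0 = 0
y3 = s (x1 - x3) - y1 mod 7 = 0 * (0 - 0) - 2 = 5

2P = (0, 5)


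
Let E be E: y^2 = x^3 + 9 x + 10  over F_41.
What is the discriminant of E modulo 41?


4 a^3 + 27 b^2 = 4*9^3 + 27*10^2 = 2916 + 2700 = 5616
Delta = -16 * (5616) = -89856
Delta mod 41 = 16

Delta = 16 (mod 41)


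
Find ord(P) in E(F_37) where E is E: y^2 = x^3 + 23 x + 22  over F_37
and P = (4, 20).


Compute successive multiples of P until we hit O:
  1P = (4, 20)
  2P = (30, 6)
  3P = (30, 31)
  4P = (4, 17)
  5P = O

ord(P) = 5


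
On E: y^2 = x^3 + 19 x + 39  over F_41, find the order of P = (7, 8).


Compute successive multiples of P until we hit O:
  1P = (7, 8)
  2P = (11, 12)
  3P = (24, 16)
  4P = (1, 31)
  5P = (1, 10)
  6P = (24, 25)
  7P = (11, 29)
  8P = (7, 33)
  ... (continuing to 9P)
  9P = O

ord(P) = 9


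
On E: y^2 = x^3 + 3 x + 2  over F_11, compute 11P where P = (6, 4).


k = 11 = 1011_2 (binary, LSB first: 1101)
Double-and-add from P = (6, 4):
  bit 0 = 1: acc = O + (6, 4) = (6, 4)
  bit 1 = 1: acc = (6, 4) + (4, 10) = (10, 8)
  bit 2 = 0: acc unchanged = (10, 8)
  bit 3 = 1: acc = (10, 8) + (2, 7) = (4, 1)

11P = (4, 1)


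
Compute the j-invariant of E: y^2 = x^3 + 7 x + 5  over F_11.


Delta = -16(4 a^3 + 27 b^2) mod 11 = 6
-1728 * (4 a)^3 = -1728 * (4*7)^3 mod 11 = 4
j = 4 * 6^(-1) mod 11 = 8

j = 8 (mod 11)


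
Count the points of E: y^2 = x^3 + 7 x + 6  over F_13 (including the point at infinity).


For each x in F_13, count y with y^2 = x^3 + 7 x + 6 mod 13:
  x = 1: RHS = 1, y in [1, 12]  -> 2 point(s)
  x = 5: RHS = 10, y in [6, 7]  -> 2 point(s)
  x = 6: RHS = 4, y in [2, 11]  -> 2 point(s)
  x = 10: RHS = 10, y in [6, 7]  -> 2 point(s)
  x = 11: RHS = 10, y in [6, 7]  -> 2 point(s)
Affine points: 10. Add the point at infinity: total = 11.

#E(F_13) = 11


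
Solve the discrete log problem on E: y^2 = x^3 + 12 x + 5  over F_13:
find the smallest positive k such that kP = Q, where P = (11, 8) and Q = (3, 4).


Enumerate multiples of P until we hit Q = (3, 4):
  1P = (11, 8)
  2P = (3, 4)
Match found at i = 2.

k = 2


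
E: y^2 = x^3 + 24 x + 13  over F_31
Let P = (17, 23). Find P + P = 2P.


Doubling: s = (3 x1^2 + a) / (2 y1)
s = (3*17^2 + 24) / (2*23) mod 31 = 16
x3 = s^2 - 2 x1 mod 31 = 16^2 - 2*17 = 5
y3 = s (x1 - x3) - y1 mod 31 = 16 * (17 - 5) - 23 = 14

2P = (5, 14)


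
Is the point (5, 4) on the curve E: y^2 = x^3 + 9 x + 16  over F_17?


Check whether y^2 = x^3 + 9 x + 16 (mod 17) for (x, y) = (5, 4).
LHS: y^2 = 4^2 mod 17 = 16
RHS: x^3 + 9 x + 16 = 5^3 + 9*5 + 16 mod 17 = 16
LHS = RHS

Yes, on the curve


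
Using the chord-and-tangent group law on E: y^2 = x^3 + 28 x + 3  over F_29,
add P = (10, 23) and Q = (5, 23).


P != Q, so use the chord formula.
s = (y2 - y1) / (x2 - x1) = (0) / (24) mod 29 = 0
x3 = s^2 - x1 - x2 mod 29 = 0^2 - 10 - 5 = 14
y3 = s (x1 - x3) - y1 mod 29 = 0 * (10 - 14) - 23 = 6

P + Q = (14, 6)


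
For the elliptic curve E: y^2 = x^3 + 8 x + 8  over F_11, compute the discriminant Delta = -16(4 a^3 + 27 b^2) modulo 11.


4 a^3 + 27 b^2 = 4*8^3 + 27*8^2 = 2048 + 1728 = 3776
Delta = -16 * (3776) = -60416
Delta mod 11 = 7

Delta = 7 (mod 11)


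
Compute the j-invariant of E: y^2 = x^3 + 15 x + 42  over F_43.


Delta = -16(4 a^3 + 27 b^2) mod 43 = 30
-1728 * (4 a)^3 = -1728 * (4*15)^3 mod 43 = 41
j = 41 * 30^(-1) mod 43 = 20

j = 20 (mod 43)


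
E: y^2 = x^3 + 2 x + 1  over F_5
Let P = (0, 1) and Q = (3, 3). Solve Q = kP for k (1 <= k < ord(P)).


Enumerate multiples of P until we hit Q = (3, 3):
  1P = (0, 1)
  2P = (1, 3)
  3P = (3, 3)
Match found at i = 3.

k = 3


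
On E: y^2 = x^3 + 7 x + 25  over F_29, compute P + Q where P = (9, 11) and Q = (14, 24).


P != Q, so use the chord formula.
s = (y2 - y1) / (x2 - x1) = (13) / (5) mod 29 = 20
x3 = s^2 - x1 - x2 mod 29 = 20^2 - 9 - 14 = 0
y3 = s (x1 - x3) - y1 mod 29 = 20 * (9 - 0) - 11 = 24

P + Q = (0, 24)


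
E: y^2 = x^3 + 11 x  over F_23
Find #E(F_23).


For each x in F_23, count y with y^2 = x^3 + 11 x + 0 mod 23:
  x = 0: RHS = 0, y in [0]  -> 1 point(s)
  x = 1: RHS = 12, y in [9, 14]  -> 2 point(s)
  x = 4: RHS = 16, y in [4, 19]  -> 2 point(s)
  x = 6: RHS = 6, y in [11, 12]  -> 2 point(s)
  x = 7: RHS = 6, y in [11, 12]  -> 2 point(s)
  x = 8: RHS = 2, y in [5, 18]  -> 2 point(s)
  x = 9: RHS = 0, y in [0]  -> 1 point(s)
  x = 10: RHS = 6, y in [11, 12]  -> 2 point(s)
  x = 11: RHS = 3, y in [7, 16]  -> 2 point(s)
  x = 14: RHS = 0, y in [0]  -> 1 point(s)
  x = 18: RHS = 4, y in [2, 21]  -> 2 point(s)
  x = 20: RHS = 9, y in [3, 20]  -> 2 point(s)
  x = 21: RHS = 16, y in [4, 19]  -> 2 point(s)
Affine points: 23. Add the point at infinity: total = 24.

#E(F_23) = 24


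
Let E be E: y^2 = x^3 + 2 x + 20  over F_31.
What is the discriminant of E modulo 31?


4 a^3 + 27 b^2 = 4*2^3 + 27*20^2 = 32 + 10800 = 10832
Delta = -16 * (10832) = -173312
Delta mod 31 = 9

Delta = 9 (mod 31)


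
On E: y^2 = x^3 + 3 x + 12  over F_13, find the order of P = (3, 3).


Compute successive multiples of P until we hit O:
  1P = (3, 3)
  2P = (6, 8)
  3P = (1, 9)
  4P = (5, 3)
  5P = (5, 10)
  6P = (1, 4)
  7P = (6, 5)
  8P = (3, 10)
  ... (continuing to 9P)
  9P = O

ord(P) = 9


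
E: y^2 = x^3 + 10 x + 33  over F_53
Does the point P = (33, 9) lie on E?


Check whether y^2 = x^3 + 10 x + 33 (mod 53) for (x, y) = (33, 9).
LHS: y^2 = 9^2 mod 53 = 28
RHS: x^3 + 10 x + 33 = 33^3 + 10*33 + 33 mod 53 = 48
LHS != RHS

No, not on the curve


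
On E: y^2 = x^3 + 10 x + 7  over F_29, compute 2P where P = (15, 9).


Doubling: s = (3 x1^2 + a) / (2 y1)
s = (3*15^2 + 10) / (2*9) mod 29 = 1
x3 = s^2 - 2 x1 mod 29 = 1^2 - 2*15 = 0
y3 = s (x1 - x3) - y1 mod 29 = 1 * (15 - 0) - 9 = 6

2P = (0, 6)


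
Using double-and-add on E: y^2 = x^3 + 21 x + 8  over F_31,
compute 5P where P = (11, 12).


k = 5 = 101_2 (binary, LSB first: 101)
Double-and-add from P = (11, 12):
  bit 0 = 1: acc = O + (11, 12) = (11, 12)
  bit 1 = 0: acc unchanged = (11, 12)
  bit 2 = 1: acc = (11, 12) + (25, 10) = (14, 15)

5P = (14, 15)


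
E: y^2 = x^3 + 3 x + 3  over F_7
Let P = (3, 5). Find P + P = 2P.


Doubling: s = (3 x1^2 + a) / (2 y1)
s = (3*3^2 + 3) / (2*5) mod 7 = 3
x3 = s^2 - 2 x1 mod 7 = 3^2 - 2*3 = 3
y3 = s (x1 - x3) - y1 mod 7 = 3 * (3 - 3) - 5 = 2

2P = (3, 2)


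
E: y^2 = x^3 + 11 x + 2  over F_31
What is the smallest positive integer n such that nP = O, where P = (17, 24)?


Compute successive multiples of P until we hit O:
  1P = (17, 24)
  2P = (7, 22)
  3P = (12, 8)
  4P = (11, 20)
  5P = (0, 8)
  6P = (21, 16)
  7P = (28, 29)
  8P = (19, 23)
  ... (continuing to 18P)
  18P = O

ord(P) = 18


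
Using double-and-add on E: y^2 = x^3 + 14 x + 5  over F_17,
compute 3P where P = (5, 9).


k = 3 = 11_2 (binary, LSB first: 11)
Double-and-add from P = (5, 9):
  bit 0 = 1: acc = O + (5, 9) = (5, 9)
  bit 1 = 1: acc = (5, 9) + (6, 4) = (14, 2)

3P = (14, 2)


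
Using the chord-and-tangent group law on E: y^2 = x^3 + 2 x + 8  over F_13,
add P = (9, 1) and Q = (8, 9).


P != Q, so use the chord formula.
s = (y2 - y1) / (x2 - x1) = (8) / (12) mod 13 = 5
x3 = s^2 - x1 - x2 mod 13 = 5^2 - 9 - 8 = 8
y3 = s (x1 - x3) - y1 mod 13 = 5 * (9 - 8) - 1 = 4

P + Q = (8, 4)


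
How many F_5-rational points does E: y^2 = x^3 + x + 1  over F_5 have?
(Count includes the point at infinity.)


For each x in F_5, count y with y^2 = x^3 + 1 x + 1 mod 5:
  x = 0: RHS = 1, y in [1, 4]  -> 2 point(s)
  x = 2: RHS = 1, y in [1, 4]  -> 2 point(s)
  x = 3: RHS = 1, y in [1, 4]  -> 2 point(s)
  x = 4: RHS = 4, y in [2, 3]  -> 2 point(s)
Affine points: 8. Add the point at infinity: total = 9.

#E(F_5) = 9


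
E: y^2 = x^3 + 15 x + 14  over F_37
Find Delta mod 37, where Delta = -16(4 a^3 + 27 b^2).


4 a^3 + 27 b^2 = 4*15^3 + 27*14^2 = 13500 + 5292 = 18792
Delta = -16 * (18792) = -300672
Delta mod 37 = 27

Delta = 27 (mod 37)


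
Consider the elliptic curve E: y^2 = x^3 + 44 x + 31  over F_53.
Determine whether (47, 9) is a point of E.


Check whether y^2 = x^3 + 44 x + 31 (mod 53) for (x, y) = (47, 9).
LHS: y^2 = 9^2 mod 53 = 28
RHS: x^3 + 44 x + 31 = 47^3 + 44*47 + 31 mod 53 = 28
LHS = RHS

Yes, on the curve


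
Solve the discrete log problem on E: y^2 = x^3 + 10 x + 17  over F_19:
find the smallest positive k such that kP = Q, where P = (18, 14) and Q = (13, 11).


Enumerate multiples of P until we hit Q = (13, 11):
  1P = (18, 14)
  2P = (13, 8)
  3P = (13, 11)
Match found at i = 3.

k = 3


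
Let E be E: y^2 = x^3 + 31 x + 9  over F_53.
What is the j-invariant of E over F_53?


Delta = -16(4 a^3 + 27 b^2) mod 53 = 39
-1728 * (4 a)^3 = -1728 * (4*31)^3 mod 53 = 42
j = 42 * 39^(-1) mod 53 = 50

j = 50 (mod 53)


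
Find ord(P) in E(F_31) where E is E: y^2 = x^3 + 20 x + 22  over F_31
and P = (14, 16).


Compute successive multiples of P until we hit O:
  1P = (14, 16)
  2P = (23, 30)
  3P = (19, 21)
  4P = (30, 30)
  5P = (27, 23)
  6P = (9, 1)
  7P = (17, 6)
  8P = (18, 18)
  ... (continuing to 36P)
  36P = O

ord(P) = 36


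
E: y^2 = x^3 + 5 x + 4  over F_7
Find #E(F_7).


For each x in F_7, count y with y^2 = x^3 + 5 x + 4 mod 7:
  x = 0: RHS = 4, y in [2, 5]  -> 2 point(s)
  x = 2: RHS = 1, y in [1, 6]  -> 2 point(s)
  x = 3: RHS = 4, y in [2, 5]  -> 2 point(s)
  x = 4: RHS = 4, y in [2, 5]  -> 2 point(s)
  x = 5: RHS = 0, y in [0]  -> 1 point(s)
Affine points: 9. Add the point at infinity: total = 10.

#E(F_7) = 10


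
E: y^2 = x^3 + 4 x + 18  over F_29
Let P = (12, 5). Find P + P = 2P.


Doubling: s = (3 x1^2 + a) / (2 y1)
s = (3*12^2 + 4) / (2*5) mod 29 = 3
x3 = s^2 - 2 x1 mod 29 = 3^2 - 2*12 = 14
y3 = s (x1 - x3) - y1 mod 29 = 3 * (12 - 14) - 5 = 18

2P = (14, 18)


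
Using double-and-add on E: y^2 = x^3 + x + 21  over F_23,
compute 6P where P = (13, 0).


k = 6 = 110_2 (binary, LSB first: 011)
Double-and-add from P = (13, 0):
  bit 0 = 0: acc unchanged = O
  bit 1 = 1: acc = O + O = O
  bit 2 = 1: acc = O + O = O

6P = O


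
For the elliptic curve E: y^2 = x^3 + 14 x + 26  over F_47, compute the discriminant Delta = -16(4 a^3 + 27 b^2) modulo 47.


4 a^3 + 27 b^2 = 4*14^3 + 27*26^2 = 10976 + 18252 = 29228
Delta = -16 * (29228) = -467648
Delta mod 47 = 2

Delta = 2 (mod 47)


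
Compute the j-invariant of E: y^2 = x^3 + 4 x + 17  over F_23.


Delta = -16(4 a^3 + 27 b^2) mod 23 = 17
-1728 * (4 a)^3 = -1728 * (4*4)^3 mod 23 = 17
j = 17 * 17^(-1) mod 23 = 1

j = 1 (mod 23)


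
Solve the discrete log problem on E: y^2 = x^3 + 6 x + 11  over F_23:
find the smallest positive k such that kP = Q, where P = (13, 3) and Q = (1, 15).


Enumerate multiples of P until we hit Q = (1, 15):
  1P = (13, 3)
  2P = (22, 21)
  3P = (15, 16)
  4P = (20, 9)
  5P = (2, 13)
  6P = (17, 9)
  7P = (1, 15)
Match found at i = 7.

k = 7


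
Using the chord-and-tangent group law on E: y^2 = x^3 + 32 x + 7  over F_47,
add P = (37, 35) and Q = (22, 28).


P != Q, so use the chord formula.
s = (y2 - y1) / (x2 - x1) = (40) / (32) mod 47 = 13
x3 = s^2 - x1 - x2 mod 47 = 13^2 - 37 - 22 = 16
y3 = s (x1 - x3) - y1 mod 47 = 13 * (37 - 16) - 35 = 3

P + Q = (16, 3)


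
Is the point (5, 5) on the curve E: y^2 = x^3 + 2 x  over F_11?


Check whether y^2 = x^3 + 2 x + 0 (mod 11) for (x, y) = (5, 5).
LHS: y^2 = 5^2 mod 11 = 3
RHS: x^3 + 2 x + 0 = 5^3 + 2*5 + 0 mod 11 = 3
LHS = RHS

Yes, on the curve


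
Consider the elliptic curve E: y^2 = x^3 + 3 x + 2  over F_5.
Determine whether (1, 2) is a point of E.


Check whether y^2 = x^3 + 3 x + 2 (mod 5) for (x, y) = (1, 2).
LHS: y^2 = 2^2 mod 5 = 4
RHS: x^3 + 3 x + 2 = 1^3 + 3*1 + 2 mod 5 = 1
LHS != RHS

No, not on the curve


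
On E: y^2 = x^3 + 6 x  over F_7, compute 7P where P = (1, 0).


k = 7 = 111_2 (binary, LSB first: 111)
Double-and-add from P = (1, 0):
  bit 0 = 1: acc = O + (1, 0) = (1, 0)
  bit 1 = 1: acc = (1, 0) + O = (1, 0)
  bit 2 = 1: acc = (1, 0) + O = (1, 0)

7P = (1, 0)


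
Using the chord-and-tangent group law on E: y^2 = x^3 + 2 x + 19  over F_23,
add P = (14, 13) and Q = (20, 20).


P != Q, so use the chord formula.
s = (y2 - y1) / (x2 - x1) = (7) / (6) mod 23 = 5
x3 = s^2 - x1 - x2 mod 23 = 5^2 - 14 - 20 = 14
y3 = s (x1 - x3) - y1 mod 23 = 5 * (14 - 14) - 13 = 10

P + Q = (14, 10)


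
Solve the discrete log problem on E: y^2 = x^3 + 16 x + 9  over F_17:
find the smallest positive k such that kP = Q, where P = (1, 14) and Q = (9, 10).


Enumerate multiples of P until we hit Q = (9, 10):
  1P = (1, 14)
  2P = (0, 14)
  3P = (16, 3)
  4P = (9, 10)
Match found at i = 4.

k = 4


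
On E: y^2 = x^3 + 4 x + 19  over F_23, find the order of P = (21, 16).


Compute successive multiples of P until we hit O:
  1P = (21, 16)
  2P = (10, 1)
  3P = (18, 9)
  4P = (15, 21)
  5P = (19, 13)
  6P = (14, 6)
  7P = (6, 12)
  8P = (2, 9)
  ... (continuing to 33P)
  33P = O

ord(P) = 33


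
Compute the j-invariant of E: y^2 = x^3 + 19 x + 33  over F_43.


Delta = -16(4 a^3 + 27 b^2) mod 43 = 26
-1728 * (4 a)^3 = -1728 * (4*19)^3 mod 43 = 2
j = 2 * 26^(-1) mod 43 = 10

j = 10 (mod 43)


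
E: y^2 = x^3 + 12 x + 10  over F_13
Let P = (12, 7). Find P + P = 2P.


Doubling: s = (3 x1^2 + a) / (2 y1)
s = (3*12^2 + 12) / (2*7) mod 13 = 2
x3 = s^2 - 2 x1 mod 13 = 2^2 - 2*12 = 6
y3 = s (x1 - x3) - y1 mod 13 = 2 * (12 - 6) - 7 = 5

2P = (6, 5)


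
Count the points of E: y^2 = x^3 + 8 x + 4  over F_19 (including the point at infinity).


For each x in F_19, count y with y^2 = x^3 + 8 x + 4 mod 19:
  x = 0: RHS = 4, y in [2, 17]  -> 2 point(s)
  x = 2: RHS = 9, y in [3, 16]  -> 2 point(s)
  x = 3: RHS = 17, y in [6, 13]  -> 2 point(s)
  x = 4: RHS = 5, y in [9, 10]  -> 2 point(s)
  x = 5: RHS = 17, y in [6, 13]  -> 2 point(s)
  x = 7: RHS = 4, y in [2, 17]  -> 2 point(s)
  x = 9: RHS = 7, y in [8, 11]  -> 2 point(s)
  x = 10: RHS = 1, y in [1, 18]  -> 2 point(s)
  x = 11: RHS = 17, y in [6, 13]  -> 2 point(s)
  x = 12: RHS = 4, y in [2, 17]  -> 2 point(s)
  x = 13: RHS = 6, y in [5, 14]  -> 2 point(s)
Affine points: 22. Add the point at infinity: total = 23.

#E(F_19) = 23


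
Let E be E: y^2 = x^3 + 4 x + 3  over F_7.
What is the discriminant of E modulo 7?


4 a^3 + 27 b^2 = 4*4^3 + 27*3^2 = 256 + 243 = 499
Delta = -16 * (499) = -7984
Delta mod 7 = 3

Delta = 3 (mod 7)


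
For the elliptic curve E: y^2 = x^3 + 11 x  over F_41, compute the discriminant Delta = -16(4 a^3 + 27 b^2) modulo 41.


4 a^3 + 27 b^2 = 4*11^3 + 27*0^2 = 5324 + 0 = 5324
Delta = -16 * (5324) = -85184
Delta mod 41 = 14

Delta = 14 (mod 41)


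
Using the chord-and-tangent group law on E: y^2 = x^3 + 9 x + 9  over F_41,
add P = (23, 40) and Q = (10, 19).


P != Q, so use the chord formula.
s = (y2 - y1) / (x2 - x1) = (20) / (28) mod 41 = 30
x3 = s^2 - x1 - x2 mod 41 = 30^2 - 23 - 10 = 6
y3 = s (x1 - x3) - y1 mod 41 = 30 * (23 - 6) - 40 = 19

P + Q = (6, 19)


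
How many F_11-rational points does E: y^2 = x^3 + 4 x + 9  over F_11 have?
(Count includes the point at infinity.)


For each x in F_11, count y with y^2 = x^3 + 4 x + 9 mod 11:
  x = 0: RHS = 9, y in [3, 8]  -> 2 point(s)
  x = 1: RHS = 3, y in [5, 6]  -> 2 point(s)
  x = 2: RHS = 3, y in [5, 6]  -> 2 point(s)
  x = 3: RHS = 4, y in [2, 9]  -> 2 point(s)
  x = 4: RHS = 1, y in [1, 10]  -> 2 point(s)
  x = 5: RHS = 0, y in [0]  -> 1 point(s)
  x = 8: RHS = 3, y in [5, 6]  -> 2 point(s)
  x = 9: RHS = 4, y in [2, 9]  -> 2 point(s)
  x = 10: RHS = 4, y in [2, 9]  -> 2 point(s)
Affine points: 17. Add the point at infinity: total = 18.

#E(F_11) = 18


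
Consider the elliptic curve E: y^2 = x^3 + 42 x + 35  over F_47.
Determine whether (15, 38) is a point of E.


Check whether y^2 = x^3 + 42 x + 35 (mod 47) for (x, y) = (15, 38).
LHS: y^2 = 38^2 mod 47 = 34
RHS: x^3 + 42 x + 35 = 15^3 + 42*15 + 35 mod 47 = 45
LHS != RHS

No, not on the curve


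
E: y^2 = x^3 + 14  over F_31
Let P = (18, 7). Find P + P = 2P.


Doubling: s = (3 x1^2 + a) / (2 y1)
s = (3*18^2 + 0) / (2*7) mod 31 = 3
x3 = s^2 - 2 x1 mod 31 = 3^2 - 2*18 = 4
y3 = s (x1 - x3) - y1 mod 31 = 3 * (18 - 4) - 7 = 4

2P = (4, 4)


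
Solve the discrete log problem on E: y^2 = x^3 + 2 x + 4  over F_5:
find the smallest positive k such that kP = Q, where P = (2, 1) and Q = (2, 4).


Enumerate multiples of P until we hit Q = (2, 4):
  1P = (2, 1)
  2P = (0, 3)
  3P = (4, 1)
  4P = (4, 4)
  5P = (0, 2)
  6P = (2, 4)
Match found at i = 6.

k = 6


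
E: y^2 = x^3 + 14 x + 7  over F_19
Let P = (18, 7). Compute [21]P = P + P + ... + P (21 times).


k = 21 = 10101_2 (binary, LSB first: 10101)
Double-and-add from P = (18, 7):
  bit 0 = 1: acc = O + (18, 7) = (18, 7)
  bit 1 = 0: acc unchanged = (18, 7)
  bit 2 = 1: acc = (18, 7) + (10, 8) = (2, 10)
  bit 3 = 0: acc unchanged = (2, 10)
  bit 4 = 1: acc = (2, 10) + (0, 8) = (18, 12)

21P = (18, 12)


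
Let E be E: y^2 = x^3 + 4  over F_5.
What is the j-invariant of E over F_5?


Delta = -16(4 a^3 + 27 b^2) mod 5 = 3
-1728 * (4 a)^3 = -1728 * (4*0)^3 mod 5 = 0
j = 0 * 3^(-1) mod 5 = 0

j = 0 (mod 5)


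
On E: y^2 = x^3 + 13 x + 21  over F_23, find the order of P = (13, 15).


Compute successive multiples of P until we hit O:
  1P = (13, 15)
  2P = (1, 9)
  3P = (15, 7)
  4P = (11, 0)
  5P = (15, 16)
  6P = (1, 14)
  7P = (13, 8)
  8P = O

ord(P) = 8


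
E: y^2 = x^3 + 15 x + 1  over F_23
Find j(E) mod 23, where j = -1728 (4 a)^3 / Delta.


Delta = -16(4 a^3 + 27 b^2) mod 23 = 21
-1728 * (4 a)^3 = -1728 * (4*15)^3 mod 23 = 2
j = 2 * 21^(-1) mod 23 = 22

j = 22 (mod 23)


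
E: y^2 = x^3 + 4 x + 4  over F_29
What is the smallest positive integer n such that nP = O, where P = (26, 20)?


Compute successive multiples of P until we hit O:
  1P = (26, 20)
  2P = (1, 3)
  3P = (11, 25)
  4P = (5, 2)
  5P = (23, 24)
  6P = (14, 22)
  7P = (14, 7)
  8P = (23, 5)
  ... (continuing to 13P)
  13P = O

ord(P) = 13


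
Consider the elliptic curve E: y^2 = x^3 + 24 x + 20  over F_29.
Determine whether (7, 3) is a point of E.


Check whether y^2 = x^3 + 24 x + 20 (mod 29) for (x, y) = (7, 3).
LHS: y^2 = 3^2 mod 29 = 9
RHS: x^3 + 24 x + 20 = 7^3 + 24*7 + 20 mod 29 = 9
LHS = RHS

Yes, on the curve


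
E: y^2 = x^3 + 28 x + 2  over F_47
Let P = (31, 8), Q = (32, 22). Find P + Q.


P != Q, so use the chord formula.
s = (y2 - y1) / (x2 - x1) = (14) / (1) mod 47 = 14
x3 = s^2 - x1 - x2 mod 47 = 14^2 - 31 - 32 = 39
y3 = s (x1 - x3) - y1 mod 47 = 14 * (31 - 39) - 8 = 21

P + Q = (39, 21)


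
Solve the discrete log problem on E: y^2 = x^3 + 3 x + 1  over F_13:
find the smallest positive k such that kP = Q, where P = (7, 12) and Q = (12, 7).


Enumerate multiples of P until we hit Q = (12, 7):
  1P = (7, 12)
  2P = (8, 11)
  3P = (12, 6)
  4P = (10, 2)
  5P = (10, 11)
  6P = (12, 7)
Match found at i = 6.

k = 6


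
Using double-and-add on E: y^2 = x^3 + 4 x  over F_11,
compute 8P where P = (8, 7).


k = 8 = 1000_2 (binary, LSB first: 0001)
Double-and-add from P = (8, 7):
  bit 0 = 0: acc unchanged = O
  bit 1 = 0: acc unchanged = O
  bit 2 = 0: acc unchanged = O
  bit 3 = 1: acc = O + (1, 7) = (1, 7)

8P = (1, 7)


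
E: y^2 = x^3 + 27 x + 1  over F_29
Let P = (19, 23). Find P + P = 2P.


Doubling: s = (3 x1^2 + a) / (2 y1)
s = (3*19^2 + 27) / (2*23) mod 29 = 9
x3 = s^2 - 2 x1 mod 29 = 9^2 - 2*19 = 14
y3 = s (x1 - x3) - y1 mod 29 = 9 * (19 - 14) - 23 = 22

2P = (14, 22)


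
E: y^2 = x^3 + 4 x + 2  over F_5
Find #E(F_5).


For each x in F_5, count y with y^2 = x^3 + 4 x + 2 mod 5:
  x = 3: RHS = 1, y in [1, 4]  -> 2 point(s)
Affine points: 2. Add the point at infinity: total = 3.

#E(F_5) = 3


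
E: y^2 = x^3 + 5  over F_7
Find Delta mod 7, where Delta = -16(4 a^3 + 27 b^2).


4 a^3 + 27 b^2 = 4*0^3 + 27*5^2 = 0 + 675 = 675
Delta = -16 * (675) = -10800
Delta mod 7 = 1

Delta = 1 (mod 7)


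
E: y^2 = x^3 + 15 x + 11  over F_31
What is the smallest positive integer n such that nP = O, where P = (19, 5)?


Compute successive multiples of P until we hit O:
  1P = (19, 5)
  2P = (26, 20)
  3P = (14, 19)
  4P = (17, 8)
  5P = (5, 5)
  6P = (7, 26)
  7P = (10, 18)
  8P = (6, 21)
  ... (continuing to 37P)
  37P = O

ord(P) = 37


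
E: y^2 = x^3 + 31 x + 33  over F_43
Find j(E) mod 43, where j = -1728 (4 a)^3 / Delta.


Delta = -16(4 a^3 + 27 b^2) mod 43 = 11
-1728 * (4 a)^3 = -1728 * (4*31)^3 mod 43 = 11
j = 11 * 11^(-1) mod 43 = 1

j = 1 (mod 43)


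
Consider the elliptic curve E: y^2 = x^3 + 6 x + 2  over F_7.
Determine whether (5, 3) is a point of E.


Check whether y^2 = x^3 + 6 x + 2 (mod 7) for (x, y) = (5, 3).
LHS: y^2 = 3^2 mod 7 = 2
RHS: x^3 + 6 x + 2 = 5^3 + 6*5 + 2 mod 7 = 3
LHS != RHS

No, not on the curve


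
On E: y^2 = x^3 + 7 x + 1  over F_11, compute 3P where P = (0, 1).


k = 3 = 11_2 (binary, LSB first: 11)
Double-and-add from P = (0, 1):
  bit 0 = 1: acc = O + (0, 1) = (0, 1)
  bit 1 = 1: acc = (0, 1) + (4, 7) = (1, 3)

3P = (1, 3)


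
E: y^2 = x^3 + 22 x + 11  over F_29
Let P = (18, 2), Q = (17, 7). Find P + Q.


P != Q, so use the chord formula.
s = (y2 - y1) / (x2 - x1) = (5) / (28) mod 29 = 24
x3 = s^2 - x1 - x2 mod 29 = 24^2 - 18 - 17 = 19
y3 = s (x1 - x3) - y1 mod 29 = 24 * (18 - 19) - 2 = 3

P + Q = (19, 3)


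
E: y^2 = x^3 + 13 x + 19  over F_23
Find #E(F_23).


For each x in F_23, count y with y^2 = x^3 + 13 x + 19 mod 23:
  x = 3: RHS = 16, y in [4, 19]  -> 2 point(s)
  x = 5: RHS = 2, y in [5, 18]  -> 2 point(s)
  x = 7: RHS = 16, y in [4, 19]  -> 2 point(s)
  x = 13: RHS = 16, y in [4, 19]  -> 2 point(s)
  x = 14: RHS = 1, y in [1, 22]  -> 2 point(s)
  x = 15: RHS = 1, y in [1, 22]  -> 2 point(s)
  x = 17: RHS = 1, y in [1, 22]  -> 2 point(s)
  x = 18: RHS = 13, y in [6, 17]  -> 2 point(s)
  x = 19: RHS = 18, y in [8, 15]  -> 2 point(s)
  x = 21: RHS = 8, y in [10, 13]  -> 2 point(s)
Affine points: 20. Add the point at infinity: total = 21.

#E(F_23) = 21


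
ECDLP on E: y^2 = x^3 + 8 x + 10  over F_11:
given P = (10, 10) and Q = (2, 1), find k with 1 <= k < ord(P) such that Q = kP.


Enumerate multiples of P until we hit Q = (2, 1):
  1P = (10, 10)
  2P = (2, 1)
Match found at i = 2.

k = 2


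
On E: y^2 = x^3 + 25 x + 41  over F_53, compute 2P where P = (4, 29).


Doubling: s = (3 x1^2 + a) / (2 y1)
s = (3*4^2 + 25) / (2*29) mod 53 = 4
x3 = s^2 - 2 x1 mod 53 = 4^2 - 2*4 = 8
y3 = s (x1 - x3) - y1 mod 53 = 4 * (4 - 8) - 29 = 8

2P = (8, 8)


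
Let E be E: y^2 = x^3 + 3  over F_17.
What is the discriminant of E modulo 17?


4 a^3 + 27 b^2 = 4*0^3 + 27*3^2 = 0 + 243 = 243
Delta = -16 * (243) = -3888
Delta mod 17 = 5

Delta = 5 (mod 17)


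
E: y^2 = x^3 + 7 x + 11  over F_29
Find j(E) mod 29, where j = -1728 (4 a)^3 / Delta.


Delta = -16(4 a^3 + 27 b^2) mod 29 = 16
-1728 * (4 a)^3 = -1728 * (4*7)^3 mod 29 = 17
j = 17 * 16^(-1) mod 29 = 21

j = 21 (mod 29)


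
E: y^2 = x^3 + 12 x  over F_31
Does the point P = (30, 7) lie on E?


Check whether y^2 = x^3 + 12 x + 0 (mod 31) for (x, y) = (30, 7).
LHS: y^2 = 7^2 mod 31 = 18
RHS: x^3 + 12 x + 0 = 30^3 + 12*30 + 0 mod 31 = 18
LHS = RHS

Yes, on the curve


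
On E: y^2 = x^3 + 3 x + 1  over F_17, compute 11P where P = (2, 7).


k = 11 = 1011_2 (binary, LSB first: 1101)
Double-and-add from P = (2, 7):
  bit 0 = 1: acc = O + (2, 7) = (2, 7)
  bit 1 = 1: acc = (2, 7) + (4, 3) = (15, 2)
  bit 2 = 0: acc unchanged = (15, 2)
  bit 3 = 1: acc = (15, 2) + (14, 4) = (9, 3)

11P = (9, 3)


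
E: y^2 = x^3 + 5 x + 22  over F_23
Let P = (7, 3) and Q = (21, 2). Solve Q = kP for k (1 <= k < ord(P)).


Enumerate multiples of P until we hit Q = (21, 2):
  1P = (7, 3)
  2P = (17, 12)
  3P = (12, 4)
  4P = (16, 9)
  5P = (3, 15)
  6P = (22, 19)
  7P = (21, 2)
Match found at i = 7.

k = 7


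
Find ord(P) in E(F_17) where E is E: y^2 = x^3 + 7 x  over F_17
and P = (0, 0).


Compute successive multiples of P until we hit O:
  1P = (0, 0)
  2P = O

ord(P) = 2


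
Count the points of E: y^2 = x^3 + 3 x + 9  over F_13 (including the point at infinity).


For each x in F_13, count y with y^2 = x^3 + 3 x + 9 mod 13:
  x = 0: RHS = 9, y in [3, 10]  -> 2 point(s)
  x = 1: RHS = 0, y in [0]  -> 1 point(s)
  x = 2: RHS = 10, y in [6, 7]  -> 2 point(s)
  x = 6: RHS = 9, y in [3, 10]  -> 2 point(s)
  x = 7: RHS = 9, y in [3, 10]  -> 2 point(s)
  x = 8: RHS = 12, y in [5, 8]  -> 2 point(s)
  x = 10: RHS = 12, y in [5, 8]  -> 2 point(s)
Affine points: 13. Add the point at infinity: total = 14.

#E(F_13) = 14


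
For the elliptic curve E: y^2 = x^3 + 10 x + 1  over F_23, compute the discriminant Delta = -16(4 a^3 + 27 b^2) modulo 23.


4 a^3 + 27 b^2 = 4*10^3 + 27*1^2 = 4000 + 27 = 4027
Delta = -16 * (4027) = -64432
Delta mod 23 = 14

Delta = 14 (mod 23)


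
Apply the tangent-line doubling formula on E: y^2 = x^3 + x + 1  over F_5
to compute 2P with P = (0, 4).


Doubling: s = (3 x1^2 + a) / (2 y1)
s = (3*0^2 + 1) / (2*4) mod 5 = 2
x3 = s^2 - 2 x1 mod 5 = 2^2 - 2*0 = 4
y3 = s (x1 - x3) - y1 mod 5 = 2 * (0 - 4) - 4 = 3

2P = (4, 3)


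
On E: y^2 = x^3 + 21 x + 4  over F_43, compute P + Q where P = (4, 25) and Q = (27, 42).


P != Q, so use the chord formula.
s = (y2 - y1) / (x2 - x1) = (17) / (23) mod 43 = 40
x3 = s^2 - x1 - x2 mod 43 = 40^2 - 4 - 27 = 21
y3 = s (x1 - x3) - y1 mod 43 = 40 * (4 - 21) - 25 = 26

P + Q = (21, 26)


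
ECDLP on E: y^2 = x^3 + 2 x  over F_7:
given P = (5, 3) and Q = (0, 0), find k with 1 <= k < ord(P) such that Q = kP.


Enumerate multiples of P until we hit Q = (0, 0):
  1P = (5, 3)
  2P = (4, 4)
  3P = (6, 5)
  4P = (0, 0)
Match found at i = 4.

k = 4


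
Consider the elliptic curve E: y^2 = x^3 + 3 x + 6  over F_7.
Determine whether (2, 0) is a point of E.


Check whether y^2 = x^3 + 3 x + 6 (mod 7) for (x, y) = (2, 0).
LHS: y^2 = 0^2 mod 7 = 0
RHS: x^3 + 3 x + 6 = 2^3 + 3*2 + 6 mod 7 = 6
LHS != RHS

No, not on the curve


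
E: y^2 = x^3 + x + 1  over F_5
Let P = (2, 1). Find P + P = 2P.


Doubling: s = (3 x1^2 + a) / (2 y1)
s = (3*2^2 + 1) / (2*1) mod 5 = 4
x3 = s^2 - 2 x1 mod 5 = 4^2 - 2*2 = 2
y3 = s (x1 - x3) - y1 mod 5 = 4 * (2 - 2) - 1 = 4

2P = (2, 4)


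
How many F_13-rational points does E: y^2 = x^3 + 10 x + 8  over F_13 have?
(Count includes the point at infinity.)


For each x in F_13, count y with y^2 = x^3 + 10 x + 8 mod 13:
  x = 2: RHS = 10, y in [6, 7]  -> 2 point(s)
  x = 3: RHS = 0, y in [0]  -> 1 point(s)
  x = 5: RHS = 1, y in [1, 12]  -> 2 point(s)
  x = 10: RHS = 3, y in [4, 9]  -> 2 point(s)
  x = 12: RHS = 10, y in [6, 7]  -> 2 point(s)
Affine points: 9. Add the point at infinity: total = 10.

#E(F_13) = 10


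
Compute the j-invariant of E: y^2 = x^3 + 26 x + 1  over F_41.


Delta = -16(4 a^3 + 27 b^2) mod 41 = 31
-1728 * (4 a)^3 = -1728 * (4*26)^3 mod 41 = 31
j = 31 * 31^(-1) mod 41 = 1

j = 1 (mod 41)


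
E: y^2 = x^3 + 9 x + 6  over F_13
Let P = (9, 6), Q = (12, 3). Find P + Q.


P != Q, so use the chord formula.
s = (y2 - y1) / (x2 - x1) = (10) / (3) mod 13 = 12
x3 = s^2 - x1 - x2 mod 13 = 12^2 - 9 - 12 = 6
y3 = s (x1 - x3) - y1 mod 13 = 12 * (9 - 6) - 6 = 4

P + Q = (6, 4)


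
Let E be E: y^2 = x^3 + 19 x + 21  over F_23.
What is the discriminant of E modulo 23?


4 a^3 + 27 b^2 = 4*19^3 + 27*21^2 = 27436 + 11907 = 39343
Delta = -16 * (39343) = -629488
Delta mod 23 = 22

Delta = 22 (mod 23)


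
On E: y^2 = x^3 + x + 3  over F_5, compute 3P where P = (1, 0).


k = 3 = 11_2 (binary, LSB first: 11)
Double-and-add from P = (1, 0):
  bit 0 = 1: acc = O + (1, 0) = (1, 0)
  bit 1 = 1: acc = (1, 0) + O = (1, 0)

3P = (1, 0)


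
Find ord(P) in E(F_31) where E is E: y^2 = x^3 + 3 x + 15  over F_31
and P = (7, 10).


Compute successive multiples of P until we hit O:
  1P = (7, 10)
  2P = (19, 24)
  3P = (21, 15)
  4P = (21, 16)
  5P = (19, 7)
  6P = (7, 21)
  7P = O

ord(P) = 7


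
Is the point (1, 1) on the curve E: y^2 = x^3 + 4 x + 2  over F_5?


Check whether y^2 = x^3 + 4 x + 2 (mod 5) for (x, y) = (1, 1).
LHS: y^2 = 1^2 mod 5 = 1
RHS: x^3 + 4 x + 2 = 1^3 + 4*1 + 2 mod 5 = 2
LHS != RHS

No, not on the curve


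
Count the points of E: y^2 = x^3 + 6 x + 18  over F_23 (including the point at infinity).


For each x in F_23, count y with y^2 = x^3 + 6 x + 18 mod 23:
  x = 0: RHS = 18, y in [8, 15]  -> 2 point(s)
  x = 1: RHS = 2, y in [5, 18]  -> 2 point(s)
  x = 5: RHS = 12, y in [9, 14]  -> 2 point(s)
  x = 7: RHS = 12, y in [9, 14]  -> 2 point(s)
  x = 8: RHS = 3, y in [7, 16]  -> 2 point(s)
  x = 11: RHS = 12, y in [9, 14]  -> 2 point(s)
  x = 12: RHS = 1, y in [1, 22]  -> 2 point(s)
  x = 13: RHS = 16, y in [4, 19]  -> 2 point(s)
  x = 16: RHS = 1, y in [1, 22]  -> 2 point(s)
  x = 18: RHS = 1, y in [1, 22]  -> 2 point(s)
Affine points: 20. Add the point at infinity: total = 21.

#E(F_23) = 21


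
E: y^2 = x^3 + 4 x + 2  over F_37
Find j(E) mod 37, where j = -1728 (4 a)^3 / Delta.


Delta = -16(4 a^3 + 27 b^2) mod 37 = 22
-1728 * (4 a)^3 = -1728 * (4*4)^3 mod 37 = 27
j = 27 * 22^(-1) mod 37 = 13

j = 13 (mod 37)


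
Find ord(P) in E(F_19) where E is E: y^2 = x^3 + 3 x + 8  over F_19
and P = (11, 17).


Compute successive multiples of P until we hit O:
  1P = (11, 17)
  2P = (14, 1)
  3P = (14, 18)
  4P = (11, 2)
  5P = O

ord(P) = 5


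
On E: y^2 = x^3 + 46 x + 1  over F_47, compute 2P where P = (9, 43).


Doubling: s = (3 x1^2 + a) / (2 y1)
s = (3*9^2 + 46) / (2*43) mod 47 = 5
x3 = s^2 - 2 x1 mod 47 = 5^2 - 2*9 = 7
y3 = s (x1 - x3) - y1 mod 47 = 5 * (9 - 7) - 43 = 14

2P = (7, 14)


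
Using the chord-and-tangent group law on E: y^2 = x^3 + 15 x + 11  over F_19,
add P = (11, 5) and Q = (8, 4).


P != Q, so use the chord formula.
s = (y2 - y1) / (x2 - x1) = (18) / (16) mod 19 = 13
x3 = s^2 - x1 - x2 mod 19 = 13^2 - 11 - 8 = 17
y3 = s (x1 - x3) - y1 mod 19 = 13 * (11 - 17) - 5 = 12

P + Q = (17, 12)


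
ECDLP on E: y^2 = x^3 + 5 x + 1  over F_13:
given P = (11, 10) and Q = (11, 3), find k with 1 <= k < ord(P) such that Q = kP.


Enumerate multiples of P until we hit Q = (11, 3):
  1P = (11, 10)
  2P = (3, 2)
  3P = (0, 1)
  4P = (6, 0)
  5P = (0, 12)
  6P = (3, 11)
  7P = (11, 3)
Match found at i = 7.

k = 7


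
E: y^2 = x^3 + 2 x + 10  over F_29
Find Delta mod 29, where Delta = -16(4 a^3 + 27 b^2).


4 a^3 + 27 b^2 = 4*2^3 + 27*10^2 = 32 + 2700 = 2732
Delta = -16 * (2732) = -43712
Delta mod 29 = 20

Delta = 20 (mod 29)


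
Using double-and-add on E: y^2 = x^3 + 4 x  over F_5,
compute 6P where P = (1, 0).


k = 6 = 110_2 (binary, LSB first: 011)
Double-and-add from P = (1, 0):
  bit 0 = 0: acc unchanged = O
  bit 1 = 1: acc = O + O = O
  bit 2 = 1: acc = O + O = O

6P = O
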